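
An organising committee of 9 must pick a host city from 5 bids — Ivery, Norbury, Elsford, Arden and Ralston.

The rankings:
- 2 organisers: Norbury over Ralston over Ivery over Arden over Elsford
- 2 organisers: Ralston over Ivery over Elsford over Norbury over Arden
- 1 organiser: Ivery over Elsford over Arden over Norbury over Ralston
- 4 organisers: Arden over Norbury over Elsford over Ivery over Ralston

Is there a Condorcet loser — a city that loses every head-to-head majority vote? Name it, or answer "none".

Head-to-head results (9 organisers):
Ivery–Norbury: Norbury 6–3.
Ivery vs Elsford: Ivery preferred on 2+2+1 = 5 ballots; Ivery wins 5–4.
Ivery vs Arden: Ivery, 5–4.
Ivery vs Ralston: Ivery is ranked higher on 1+4 = 5 ballots, Ralston on 4. Ivery wins 5–4.
Norbury vs Elsford: 6 to 3, Norbury.
Norbury vs Arden: Arden, 5–4.
Norbury vs Ralston: 7 to 2, Norbury.
Elsford vs Arden: Arden wins 6–3.
Elsford vs Ralston: Elsford preferred on 1+4 = 5 ballots; Elsford wins 5–4.
Arden vs Ralston: Arden, 5–4.
Ralston is beaten in every head-to-head and is the Condorcet loser.

Ralston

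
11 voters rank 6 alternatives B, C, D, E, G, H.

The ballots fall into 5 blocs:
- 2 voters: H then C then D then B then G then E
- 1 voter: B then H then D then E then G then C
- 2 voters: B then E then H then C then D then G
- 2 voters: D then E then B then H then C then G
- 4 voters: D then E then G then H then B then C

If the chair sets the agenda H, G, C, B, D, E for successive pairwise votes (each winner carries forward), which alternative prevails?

D

Round 1: H vs G — 7–4, H advances.
Round 2: H vs C — 11–0, H advances.
Round 3: H vs B — 6–5, H advances.
Round 4: H vs D — 5–6, D advances.
Round 5: D vs E — 9–2, D advances.
D survives the agenda.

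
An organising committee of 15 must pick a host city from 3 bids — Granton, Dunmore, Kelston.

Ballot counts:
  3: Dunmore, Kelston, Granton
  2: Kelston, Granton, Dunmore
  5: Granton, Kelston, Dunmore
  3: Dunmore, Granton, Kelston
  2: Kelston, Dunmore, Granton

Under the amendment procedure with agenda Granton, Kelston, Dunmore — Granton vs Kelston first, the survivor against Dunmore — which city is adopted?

Round 1: Granton vs Kelston — 8–7, Granton advances.
Round 2: Granton vs Dunmore — 7–8, Dunmore advances.
Dunmore survives the agenda.

Dunmore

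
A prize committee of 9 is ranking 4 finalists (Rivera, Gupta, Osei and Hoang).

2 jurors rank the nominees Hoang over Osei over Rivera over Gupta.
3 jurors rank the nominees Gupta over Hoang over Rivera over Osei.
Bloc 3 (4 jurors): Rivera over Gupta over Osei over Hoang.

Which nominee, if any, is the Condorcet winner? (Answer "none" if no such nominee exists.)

none

Pairwise majorities:
Rivera vs Gupta: 6 to 3, Rivera.
Rivera vs Osei: Rivera wins 7–2.
Rivera vs Hoang: Hoang, 5–4.
Gupta–Osei: Gupta 7–2.
Gupta vs Hoang: Gupta, 7–2.
Osei vs Hoang: Osei preferred on 4 ballots; Hoang wins 5–4.
Each nominee drops at least one matchup (Rivera loses to Hoang; Gupta loses to Rivera; Osei loses to Rivera; Hoang loses to Gupta); the cycle Rivera > Gupta > Hoang > Rivera rules out a Condorcet winner.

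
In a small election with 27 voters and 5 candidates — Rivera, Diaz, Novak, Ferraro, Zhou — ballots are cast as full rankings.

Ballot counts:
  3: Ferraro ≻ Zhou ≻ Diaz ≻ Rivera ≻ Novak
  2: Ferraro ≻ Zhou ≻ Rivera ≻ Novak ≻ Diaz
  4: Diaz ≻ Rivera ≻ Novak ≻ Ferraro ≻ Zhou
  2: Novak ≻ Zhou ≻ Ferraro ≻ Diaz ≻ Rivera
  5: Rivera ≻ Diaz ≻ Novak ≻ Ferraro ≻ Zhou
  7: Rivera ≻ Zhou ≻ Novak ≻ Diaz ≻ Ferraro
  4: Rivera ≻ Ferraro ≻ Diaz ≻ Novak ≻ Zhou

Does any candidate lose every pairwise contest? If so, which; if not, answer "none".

none

Pairwise majorities:
Rivera vs Diaz: Rivera wins 18–9.
Rivera vs Novak: 3+2+4+5+7+4 = 25 for Rivera, 2 for Novak — Rivera by 25–2.
Rivera vs Ferraro: Rivera, 20–7.
Rivera vs Zhou: Rivera wins 20–7.
Diaz vs Novak: Diaz preferred on 3+4+5+4 = 16 ballots; Diaz wins 16–11.
Diaz vs Ferraro: Diaz, 16–11.
Diaz vs Zhou: Zhou wins 14–13.
Novak–Ferraro: Novak 18–9.
Novak vs Zhou: Novak wins 15–12.
Ferraro vs Zhou: Ferraro preferred on 3+2+4+5+4 = 18 ballots; Ferraro wins 18–9.
Each candidate has at least one pairwise win (Rivera beats Diaz; Diaz beats Novak; Novak beats Ferraro; Ferraro beats Zhou; Zhou beats Diaz) — no Condorcet loser.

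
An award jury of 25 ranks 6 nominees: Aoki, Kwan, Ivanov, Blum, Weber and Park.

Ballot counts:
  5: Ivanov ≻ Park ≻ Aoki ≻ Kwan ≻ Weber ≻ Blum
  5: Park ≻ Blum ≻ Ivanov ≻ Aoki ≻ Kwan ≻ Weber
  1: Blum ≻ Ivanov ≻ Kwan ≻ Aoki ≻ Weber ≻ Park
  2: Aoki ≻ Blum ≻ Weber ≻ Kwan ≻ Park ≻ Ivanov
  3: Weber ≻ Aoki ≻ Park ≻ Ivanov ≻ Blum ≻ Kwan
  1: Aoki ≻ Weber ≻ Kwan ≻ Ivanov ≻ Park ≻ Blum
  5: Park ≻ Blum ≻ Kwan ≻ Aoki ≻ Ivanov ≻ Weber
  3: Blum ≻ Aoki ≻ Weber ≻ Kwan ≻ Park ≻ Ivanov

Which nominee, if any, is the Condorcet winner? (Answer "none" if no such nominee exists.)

Park

Check each pair by majority over 25 ballots:
Aoki vs Kwan: Aoki is ranked higher on 5+5+2+3+1+3 = 19 ballots, Kwan on 6. Aoki wins 19–6.
Aoki vs Ivanov: 2+3+1+5+3 = 14 for Aoki, 11 for Ivanov — Aoki by 14–11.
Aoki vs Blum: 11 to 14, Blum.
Aoki vs Weber: Aoki preferred on 22 ballots; Aoki wins 22–3.
Aoki vs Park: Park, 15–10.
Kwan vs Ivanov: Kwan is ranked higher on 2+1+5+3 = 11 ballots, Ivanov on 14. Ivanov wins 14–11.
Kwan vs Blum: 5+1 = 6 for Kwan, 19 for Blum — Blum by 19–6.
Kwan–Weber: Kwan 16–9.
Kwan vs Park: Park, 18–7.
Ivanov vs Blum: Ivanov is ranked higher on 5+3+1 = 9 ballots, Blum on 16. Blum wins 16–9.
Ivanov vs Weber: 16 to 9, Ivanov.
Ivanov vs Park: Ivanov is ranked higher on 5+1+1 = 7 ballots, Park on 18. Park wins 18–7.
Blum–Weber: Blum 16–9.
Blum–Park: Park 19–6.
Weber vs Park: Weber is ranked higher on 1+2+3+1+3 = 10 ballots, Park on 15. Park wins 15–10.
Park defeats every rival head-to-head and is the Condorcet winner.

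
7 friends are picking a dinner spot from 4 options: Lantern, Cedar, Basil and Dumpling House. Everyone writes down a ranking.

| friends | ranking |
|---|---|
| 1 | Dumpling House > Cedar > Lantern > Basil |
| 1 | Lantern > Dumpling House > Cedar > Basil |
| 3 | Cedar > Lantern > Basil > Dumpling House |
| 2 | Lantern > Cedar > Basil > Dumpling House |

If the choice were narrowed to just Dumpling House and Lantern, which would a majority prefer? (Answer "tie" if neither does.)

Ballots ranking Dumpling House above Lantern: 1.
Ballots ranking Lantern above Dumpling House: 7 − 1 = 6.
Lantern wins the head-to-head 6–1.

Lantern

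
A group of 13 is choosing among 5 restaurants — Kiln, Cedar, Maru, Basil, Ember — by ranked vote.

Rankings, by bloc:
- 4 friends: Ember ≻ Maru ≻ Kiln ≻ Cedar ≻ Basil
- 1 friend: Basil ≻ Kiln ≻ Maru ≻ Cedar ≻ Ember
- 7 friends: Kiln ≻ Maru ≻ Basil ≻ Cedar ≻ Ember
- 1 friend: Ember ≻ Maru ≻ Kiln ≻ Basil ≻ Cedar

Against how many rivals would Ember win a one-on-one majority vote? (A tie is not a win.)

Ember against each rival (13 friends):
Ember vs Kiln: Ember is ranked higher on 4+1 = 5 ballots, Kiln on 8. Kiln wins 8–5.
Ember–Cedar: Cedar 8–5.
Ember vs Maru: Ember is ranked higher on 4+1 = 5 ballots, Maru on 8. Maru wins 8–5.
Ember vs Basil: 5 to 8, Basil.
Ember beats no one; loses to Kiln, Cedar, Maru, Basil — 0 pairwise wins.

0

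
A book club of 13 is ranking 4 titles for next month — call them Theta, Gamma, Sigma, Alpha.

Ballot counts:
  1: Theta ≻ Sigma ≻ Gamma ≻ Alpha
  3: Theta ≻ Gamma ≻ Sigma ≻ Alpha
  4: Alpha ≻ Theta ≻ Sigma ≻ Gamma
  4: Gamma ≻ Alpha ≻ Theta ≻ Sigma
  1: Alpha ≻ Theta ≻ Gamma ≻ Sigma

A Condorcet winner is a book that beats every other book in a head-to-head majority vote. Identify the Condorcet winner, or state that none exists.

none

Head-to-head results (13 members):
Theta vs Gamma: 1+3+4+1 = 9 for Theta, 4 for Gamma — Theta by 9–4.
Theta vs Sigma: 13 to 0, Theta.
Theta vs Alpha: Theta preferred on 1+3 = 4 ballots; Alpha wins 9–4.
Gamma vs Sigma: 8 to 5, Gamma.
Gamma vs Alpha: Gamma preferred on 1+3+4 = 8 ballots; Gamma wins 8–5.
Sigma vs Alpha: 4 to 9, Alpha.
No book is unbeaten: Theta loses to Alpha; Gamma loses to Theta; Sigma loses to Theta; Alpha loses to Gamma. In particular Theta > Gamma > Alpha > Theta is a majority cycle — no Condorcet winner exists.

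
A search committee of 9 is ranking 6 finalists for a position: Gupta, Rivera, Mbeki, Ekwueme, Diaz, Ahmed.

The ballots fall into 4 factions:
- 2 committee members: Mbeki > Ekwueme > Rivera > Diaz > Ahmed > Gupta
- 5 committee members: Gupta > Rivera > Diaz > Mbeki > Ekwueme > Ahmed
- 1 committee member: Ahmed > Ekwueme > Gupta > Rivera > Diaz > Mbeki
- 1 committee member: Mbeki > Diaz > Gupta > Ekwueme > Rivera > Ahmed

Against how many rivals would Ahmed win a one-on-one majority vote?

Ahmed against each rival (9 committee members):
Ahmed–Gupta: Gupta 6–3.
Ahmed vs Rivera: Rivera wins 8–1.
Ahmed vs Mbeki: Mbeki, 8–1.
Ahmed vs Ekwueme: Ahmed is ranked higher on 1 ballot, Ekwueme on 8. Ekwueme wins 8–1.
Ahmed–Diaz: Diaz 8–1.
Ahmed beats no one; loses to Gupta, Rivera, Mbeki, Ekwueme, Diaz — 0 pairwise wins.

0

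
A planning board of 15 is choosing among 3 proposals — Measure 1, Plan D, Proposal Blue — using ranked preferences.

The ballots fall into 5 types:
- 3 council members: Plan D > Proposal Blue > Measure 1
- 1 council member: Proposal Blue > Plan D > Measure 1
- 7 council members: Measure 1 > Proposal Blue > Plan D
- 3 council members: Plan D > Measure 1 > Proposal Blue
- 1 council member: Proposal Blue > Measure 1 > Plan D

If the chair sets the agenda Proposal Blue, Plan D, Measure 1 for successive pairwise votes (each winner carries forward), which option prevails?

Round 1: Proposal Blue vs Plan D — 9–6, Proposal Blue advances.
Round 2: Proposal Blue vs Measure 1 — 5–10, Measure 1 advances.
Measure 1 survives the agenda.

Measure 1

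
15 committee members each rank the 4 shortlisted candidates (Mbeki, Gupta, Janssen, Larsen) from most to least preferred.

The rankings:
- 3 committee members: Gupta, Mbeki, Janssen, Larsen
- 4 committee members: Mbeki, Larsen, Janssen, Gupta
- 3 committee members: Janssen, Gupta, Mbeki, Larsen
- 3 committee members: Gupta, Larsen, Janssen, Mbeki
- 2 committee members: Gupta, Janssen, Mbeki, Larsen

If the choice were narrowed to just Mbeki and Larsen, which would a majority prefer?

Ballots ranking Mbeki above Larsen: 3 + 4 + 3 + 2 = 12.
Ballots ranking Larsen above Mbeki: 15 − 12 = 3.
Mbeki wins the head-to-head 12–3.

Mbeki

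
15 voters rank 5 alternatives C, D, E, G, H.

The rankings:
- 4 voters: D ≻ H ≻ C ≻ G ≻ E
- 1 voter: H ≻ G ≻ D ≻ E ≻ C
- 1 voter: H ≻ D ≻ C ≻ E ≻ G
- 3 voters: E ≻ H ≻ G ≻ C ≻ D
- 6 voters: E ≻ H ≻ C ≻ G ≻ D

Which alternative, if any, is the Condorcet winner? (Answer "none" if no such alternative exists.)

Head-to-head results (15 voters):
C–D: C 9–6.
C vs E: 4+1 = 5 for C, 10 for E — E by 10–5.
C vs G: C wins 11–4.
C vs H: H, 15–0.
D vs E: 6 to 9, E.
D vs G: D preferred on 4+1 = 5 ballots; G wins 10–5.
D vs H: H wins 11–4.
E–G: E 10–5.
E vs H: E, 9–6.
G vs H: 0 to 15, H.
E defeats every rival head-to-head and is the Condorcet winner.

E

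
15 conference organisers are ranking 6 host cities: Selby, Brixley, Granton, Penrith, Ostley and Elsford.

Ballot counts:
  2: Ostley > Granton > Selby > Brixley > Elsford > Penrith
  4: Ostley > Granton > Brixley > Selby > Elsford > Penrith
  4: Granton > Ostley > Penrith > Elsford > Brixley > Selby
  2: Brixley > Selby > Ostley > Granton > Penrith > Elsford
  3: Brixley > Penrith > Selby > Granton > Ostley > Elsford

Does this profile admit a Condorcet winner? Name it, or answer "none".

Check each pair by majority over 15 ballots:
Selby–Brixley: Brixley 13–2.
Selby vs Granton: Granton wins 10–5.
Selby vs Penrith: Selby wins 8–7.
Selby vs Ostley: Ostley wins 10–5.
Selby vs Elsford: Selby, 11–4.
Brixley vs Granton: Granton, 10–5.
Brixley–Penrith: Brixley 11–4.
Brixley–Ostley: Ostley 10–5.
Brixley–Elsford: Brixley 11–4.
Granton vs Penrith: Granton wins 12–3.
Granton–Ostley: Ostley 8–7.
Granton–Elsford: Granton 15–0.
Penrith vs Ostley: Ostley, 12–3.
Penrith vs Elsford: Penrith, 9–6.
Ostley vs Elsford: Ostley, 15–0.
Ostley defeats every rival head-to-head and is the Condorcet winner.

Ostley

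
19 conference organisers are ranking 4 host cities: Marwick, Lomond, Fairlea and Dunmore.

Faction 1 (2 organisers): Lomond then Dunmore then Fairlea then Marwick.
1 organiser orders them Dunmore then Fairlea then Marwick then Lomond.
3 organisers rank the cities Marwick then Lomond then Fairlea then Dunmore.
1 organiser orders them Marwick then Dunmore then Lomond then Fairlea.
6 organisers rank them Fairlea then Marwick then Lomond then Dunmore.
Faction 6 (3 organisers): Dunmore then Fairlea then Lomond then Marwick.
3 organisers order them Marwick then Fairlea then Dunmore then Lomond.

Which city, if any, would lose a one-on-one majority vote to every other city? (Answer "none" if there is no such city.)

Pairwise majorities:
Marwick vs Lomond: 1+3+1+6+3 = 14 for Marwick, 5 for Lomond — Marwick by 14–5.
Marwick–Fairlea: Fairlea 12–7.
Marwick vs Dunmore: Marwick, 13–6.
Lomond vs Fairlea: Fairlea, 13–6.
Lomond vs Dunmore: Lomond is ranked higher on 2+3+6 = 11 ballots, Dunmore on 8. Lomond wins 11–8.
Fairlea vs Dunmore: Fairlea wins 12–7.
Dunmore is beaten in every head-to-head and is the Condorcet loser.

Dunmore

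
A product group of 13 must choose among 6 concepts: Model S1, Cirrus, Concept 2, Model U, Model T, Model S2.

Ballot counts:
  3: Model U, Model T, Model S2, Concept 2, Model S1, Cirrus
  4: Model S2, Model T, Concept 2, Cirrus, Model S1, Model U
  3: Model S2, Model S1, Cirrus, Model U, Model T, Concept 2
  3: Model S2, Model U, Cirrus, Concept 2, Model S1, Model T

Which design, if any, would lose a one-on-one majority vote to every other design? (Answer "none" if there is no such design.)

Head-to-head results (13 engineers):
Model S1 vs Cirrus: Cirrus wins 7–6.
Model S1 vs Concept 2: 3 to 10, Concept 2.
Model S1–Model U: Model S1 7–6.
Model S1 vs Model T: Model S1 is ranked higher on 3+3 = 6 ballots, Model T on 7. Model T wins 7–6.
Model S1 vs Model S2: Model S1 preferred on 0 ballots; Model S2 wins 13–0.
Cirrus vs Concept 2: Cirrus is ranked higher on 3+3 = 6 ballots, Concept 2 on 7. Concept 2 wins 7–6.
Cirrus vs Model U: Cirrus preferred on 4+3 = 7 ballots; Cirrus wins 7–6.
Cirrus vs Model T: 3+3 = 6 for Cirrus, 7 for Model T — Model T by 7–6.
Cirrus–Model S2: Model S2 13–0.
Concept 2 vs Model U: Concept 2 is ranked higher on 4 ballots, Model U on 9. Model U wins 9–4.
Concept 2 vs Model T: Model T, 10–3.
Concept 2–Model S2: Model S2 13–0.
Model U vs Model T: Model U is ranked higher on 3+3+3 = 9 ballots, Model T on 4. Model U wins 9–4.
Model U vs Model S2: 3 to 10, Model S2.
Model T vs Model S2: Model T is ranked higher on 3 ballots, Model S2 on 10. Model S2 wins 10–3.
Every design wins at least one matchup (Model S1 beats Model U; Cirrus beats Model S1; Concept 2 beats Model S1; Model U beats Concept 2; Model T beats Model S1; Model S2 beats Model S1), so there is no Condorcet loser.

none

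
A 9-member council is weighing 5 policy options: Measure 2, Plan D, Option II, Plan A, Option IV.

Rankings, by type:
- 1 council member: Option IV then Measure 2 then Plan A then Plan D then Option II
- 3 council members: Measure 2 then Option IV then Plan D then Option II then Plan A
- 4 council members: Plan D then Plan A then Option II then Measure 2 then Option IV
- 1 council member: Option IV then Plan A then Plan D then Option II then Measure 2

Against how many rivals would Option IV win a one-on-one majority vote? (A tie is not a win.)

Option IV against each rival (9 council members):
Option IV vs Measure 2: Measure 2 wins 7–2.
Option IV–Plan D: Option IV 5–4.
Option IV vs Option II: 5 to 4, Option IV.
Option IV–Plan A: Option IV 5–4.
Option IV beats Plan D, Option II, Plan A; loses to Measure 2 — 3 pairwise wins.

3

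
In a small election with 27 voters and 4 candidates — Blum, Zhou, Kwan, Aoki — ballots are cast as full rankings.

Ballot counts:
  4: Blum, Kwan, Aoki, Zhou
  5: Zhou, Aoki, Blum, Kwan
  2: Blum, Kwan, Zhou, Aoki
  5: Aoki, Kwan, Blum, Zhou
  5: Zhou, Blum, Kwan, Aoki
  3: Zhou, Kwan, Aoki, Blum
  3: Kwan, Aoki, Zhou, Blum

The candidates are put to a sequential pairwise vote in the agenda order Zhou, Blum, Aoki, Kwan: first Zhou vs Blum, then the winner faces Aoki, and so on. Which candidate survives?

Round 1: Zhou vs Blum — 16–11, Zhou advances.
Round 2: Zhou vs Aoki — 15–12, Zhou advances.
Round 3: Zhou vs Kwan — 13–14, Kwan advances.
Kwan survives the agenda.

Kwan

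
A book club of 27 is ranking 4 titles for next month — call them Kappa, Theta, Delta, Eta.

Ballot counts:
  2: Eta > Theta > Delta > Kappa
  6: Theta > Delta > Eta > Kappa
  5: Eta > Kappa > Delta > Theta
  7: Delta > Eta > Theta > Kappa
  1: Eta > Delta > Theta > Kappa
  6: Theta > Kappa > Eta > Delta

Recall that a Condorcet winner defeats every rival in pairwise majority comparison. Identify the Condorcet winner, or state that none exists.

Eta

Pairwise majorities:
Kappa vs Theta: Kappa is ranked higher on 5 ballots, Theta on 22. Theta wins 22–5.
Kappa vs Delta: Kappa preferred on 5+6 = 11 ballots; Delta wins 16–11.
Kappa vs Eta: Eta wins 21–6.
Theta–Delta: Theta 14–13.
Theta vs Eta: Eta, 15–12.
Delta vs Eta: Delta preferred on 6+7 = 13 ballots; Eta wins 14–13.
Eta wins every pairwise contest, so Eta is the Condorcet winner.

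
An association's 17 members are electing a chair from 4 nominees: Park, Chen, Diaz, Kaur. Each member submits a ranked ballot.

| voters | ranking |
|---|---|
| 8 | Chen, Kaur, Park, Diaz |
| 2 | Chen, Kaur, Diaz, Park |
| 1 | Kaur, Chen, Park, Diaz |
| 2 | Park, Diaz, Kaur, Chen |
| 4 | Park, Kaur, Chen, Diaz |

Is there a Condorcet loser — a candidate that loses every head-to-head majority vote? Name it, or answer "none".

Diaz

Pairwise majorities:
Park vs Chen: Chen, 11–6.
Park vs Diaz: Park, 15–2.
Park vs Kaur: Park is ranked higher on 2+4 = 6 ballots, Kaur on 11. Kaur wins 11–6.
Chen–Diaz: Chen 15–2.
Chen vs Kaur: Chen, 10–7.
Diaz vs Kaur: 2 for Diaz, 15 for Kaur — Kaur by 15–2.
Diaz is beaten in every head-to-head and is the Condorcet loser.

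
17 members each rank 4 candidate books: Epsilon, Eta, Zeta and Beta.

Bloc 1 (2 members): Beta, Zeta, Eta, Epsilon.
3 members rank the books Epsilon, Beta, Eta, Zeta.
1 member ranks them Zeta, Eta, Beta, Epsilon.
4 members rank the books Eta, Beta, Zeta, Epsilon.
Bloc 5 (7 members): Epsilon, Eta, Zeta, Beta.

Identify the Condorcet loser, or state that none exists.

Zeta

Pairwise majorities:
Epsilon vs Eta: Epsilon preferred on 3+7 = 10 ballots; Epsilon wins 10–7.
Epsilon vs Zeta: Epsilon wins 10–7.
Epsilon vs Beta: Epsilon, 10–7.
Eta–Zeta: Eta 14–3.
Eta vs Beta: Eta wins 12–5.
Zeta vs Beta: Zeta is ranked higher on 1+7 = 8 ballots, Beta on 9. Beta wins 9–8.
Zeta loses to every other book — it is the Condorcet loser.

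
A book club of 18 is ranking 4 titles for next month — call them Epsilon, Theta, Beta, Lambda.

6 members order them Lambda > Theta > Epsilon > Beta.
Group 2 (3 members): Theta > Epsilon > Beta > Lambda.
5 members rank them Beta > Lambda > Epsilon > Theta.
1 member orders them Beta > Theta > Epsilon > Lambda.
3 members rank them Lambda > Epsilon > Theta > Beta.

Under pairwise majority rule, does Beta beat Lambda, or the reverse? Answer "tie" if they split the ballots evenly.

Ballots ranking Beta above Lambda: 3 + 5 + 1 = 9.
Ballots ranking Lambda above Beta: 18 − 9 = 9.
9–9: the pair ties.

tie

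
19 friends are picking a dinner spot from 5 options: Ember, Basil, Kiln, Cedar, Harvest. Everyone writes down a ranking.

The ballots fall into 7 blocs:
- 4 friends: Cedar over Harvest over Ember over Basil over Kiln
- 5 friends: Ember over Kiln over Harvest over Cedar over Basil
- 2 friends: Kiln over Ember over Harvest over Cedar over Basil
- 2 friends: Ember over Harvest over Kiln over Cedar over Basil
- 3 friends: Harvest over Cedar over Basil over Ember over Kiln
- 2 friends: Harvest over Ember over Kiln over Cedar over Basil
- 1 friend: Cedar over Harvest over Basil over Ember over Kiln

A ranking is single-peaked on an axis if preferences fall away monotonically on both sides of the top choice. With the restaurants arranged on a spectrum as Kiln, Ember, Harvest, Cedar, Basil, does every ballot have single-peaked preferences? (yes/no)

Axis positions: Kiln=1, Ember=2, Harvest=3, Cedar=4, Basil=5.
Bloc 1 (peak Cedar at position 4): ranking walks positions 4-3-2-5-1, expanding outward from the peak — single-peaked.
Bloc 2 (peak Ember at position 2): ranking walks positions 2-1-3-4-5, expanding outward from the peak — single-peaked.
Bloc 3 (peak Kiln at position 1): ranking walks positions 1-2-3-4-5, expanding outward from the peak — single-peaked.
Bloc 4 (peak Ember at position 2): ranking walks positions 2-3-1-4-5, expanding outward from the peak — single-peaked.
Bloc 5 (peak Harvest at position 3): ranking walks positions 3-4-5-2-1, expanding outward from the peak — single-peaked.
Bloc 6 (peak Harvest at position 3): ranking walks positions 3-2-1-4-5, expanding outward from the peak — single-peaked.
Bloc 7 (peak Cedar at position 4): ranking walks positions 4-3-5-2-1, expanding outward from the peak — single-peaked.
Every ranking is single-peaked on this axis.

yes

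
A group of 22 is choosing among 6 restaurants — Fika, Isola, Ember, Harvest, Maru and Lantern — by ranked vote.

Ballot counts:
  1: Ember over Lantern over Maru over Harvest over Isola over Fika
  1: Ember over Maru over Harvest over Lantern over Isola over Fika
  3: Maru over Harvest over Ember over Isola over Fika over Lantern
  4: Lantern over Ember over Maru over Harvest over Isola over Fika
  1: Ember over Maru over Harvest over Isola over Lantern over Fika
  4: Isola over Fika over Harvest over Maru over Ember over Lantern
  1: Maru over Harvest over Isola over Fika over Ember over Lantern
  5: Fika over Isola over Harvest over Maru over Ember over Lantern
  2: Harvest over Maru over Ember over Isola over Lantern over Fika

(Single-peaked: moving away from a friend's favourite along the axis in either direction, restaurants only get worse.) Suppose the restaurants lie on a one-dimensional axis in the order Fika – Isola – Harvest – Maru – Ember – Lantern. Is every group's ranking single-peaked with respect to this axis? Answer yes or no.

Axis positions: Fika=1, Isola=2, Harvest=3, Maru=4, Ember=5, Lantern=6.
Group 1 (peak Ember at position 5): ranking walks positions 5-6-4-3-2-1, expanding outward from the peak — single-peaked.
Group 2 (peak Ember at position 5): ranking walks positions 5-4-3-6-2-1, expanding outward from the peak — single-peaked.
Group 3 (peak Maru at position 4): ranking walks positions 4-3-5-2-1-6, expanding outward from the peak — single-peaked.
Group 4 (peak Lantern at position 6): ranking walks positions 6-5-4-3-2-1, expanding outward from the peak — single-peaked.
Group 5 (peak Ember at position 5): ranking walks positions 5-4-3-2-6-1, expanding outward from the peak — single-peaked.
Group 6 (peak Isola at position 2): ranking walks positions 2-1-3-4-5-6, expanding outward from the peak — single-peaked.
Group 7 (peak Maru at position 4): ranking walks positions 4-3-2-1-5-6, expanding outward from the peak — single-peaked.
Group 8 (peak Fika at position 1): ranking walks positions 1-2-3-4-5-6, expanding outward from the peak — single-peaked.
Group 9 (peak Harvest at position 3): ranking walks positions 3-4-5-2-6-1, expanding outward from the peak — single-peaked.
Every ranking is single-peaked on this axis.

yes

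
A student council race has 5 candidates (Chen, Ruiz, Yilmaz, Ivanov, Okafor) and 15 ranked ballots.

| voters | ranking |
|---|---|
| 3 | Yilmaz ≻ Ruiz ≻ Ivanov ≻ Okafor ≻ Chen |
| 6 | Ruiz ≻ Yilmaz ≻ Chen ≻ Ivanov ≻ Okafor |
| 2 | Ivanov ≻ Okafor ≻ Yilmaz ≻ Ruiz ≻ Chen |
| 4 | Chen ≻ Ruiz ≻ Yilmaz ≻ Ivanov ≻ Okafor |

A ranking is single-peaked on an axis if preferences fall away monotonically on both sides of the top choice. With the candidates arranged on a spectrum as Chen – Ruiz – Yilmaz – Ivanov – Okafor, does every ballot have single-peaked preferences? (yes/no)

yes

Axis positions: Chen=1, Ruiz=2, Yilmaz=3, Ivanov=4, Okafor=5.
Type 1 (peak Yilmaz at position 3): ranking walks positions 3-2-4-5-1, expanding outward from the peak — single-peaked.
Type 2 (peak Ruiz at position 2): ranking walks positions 2-3-1-4-5, expanding outward from the peak — single-peaked.
Type 3 (peak Ivanov at position 4): ranking walks positions 4-5-3-2-1, expanding outward from the peak — single-peaked.
Type 4 (peak Chen at position 1): ranking walks positions 1-2-3-4-5, expanding outward from the peak — single-peaked.
Every ranking is single-peaked on this axis.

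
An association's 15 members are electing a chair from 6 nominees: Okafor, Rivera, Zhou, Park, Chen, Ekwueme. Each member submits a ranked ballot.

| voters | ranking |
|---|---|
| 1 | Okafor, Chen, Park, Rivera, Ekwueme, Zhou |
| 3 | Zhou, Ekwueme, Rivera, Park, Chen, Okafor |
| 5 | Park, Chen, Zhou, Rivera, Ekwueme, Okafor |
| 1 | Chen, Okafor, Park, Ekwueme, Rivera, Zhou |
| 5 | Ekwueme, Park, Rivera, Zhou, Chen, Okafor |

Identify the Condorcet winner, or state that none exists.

none

Pairwise majorities:
Okafor vs Rivera: Rivera, 13–2.
Okafor vs Zhou: Zhou wins 13–2.
Okafor vs Park: Park wins 13–2.
Okafor vs Chen: Okafor preferred on 1 ballot; Chen wins 14–1.
Okafor vs Ekwueme: Ekwueme, 13–2.
Rivera vs Zhou: Rivera is ranked higher on 1+1+5 = 7 ballots, Zhou on 8. Zhou wins 8–7.
Rivera vs Park: Park, 12–3.
Rivera vs Chen: 3+5 = 8 for Rivera, 7 for Chen — Rivera by 8–7.
Rivera vs Ekwueme: Rivera is ranked higher on 1+5 = 6 ballots, Ekwueme on 9. Ekwueme wins 9–6.
Zhou vs Park: 3 to 12, Park.
Zhou vs Chen: Zhou, 8–7.
Zhou vs Ekwueme: Zhou preferred on 3+5 = 8 ballots; Zhou wins 8–7.
Park vs Chen: 13 to 2, Park.
Park vs Ekwueme: Park is ranked higher on 1+5+1 = 7 ballots, Ekwueme on 8. Ekwueme wins 8–7.
Chen vs Ekwueme: Ekwueme, 8–7.
No candidate is unbeaten: Okafor loses to Rivera; Rivera loses to Zhou; Zhou loses to Park; Park loses to Ekwueme; Chen loses to Rivera; Ekwueme loses to Zhou. In particular Zhou > Ekwueme > Park > Zhou is a majority cycle — no Condorcet winner exists.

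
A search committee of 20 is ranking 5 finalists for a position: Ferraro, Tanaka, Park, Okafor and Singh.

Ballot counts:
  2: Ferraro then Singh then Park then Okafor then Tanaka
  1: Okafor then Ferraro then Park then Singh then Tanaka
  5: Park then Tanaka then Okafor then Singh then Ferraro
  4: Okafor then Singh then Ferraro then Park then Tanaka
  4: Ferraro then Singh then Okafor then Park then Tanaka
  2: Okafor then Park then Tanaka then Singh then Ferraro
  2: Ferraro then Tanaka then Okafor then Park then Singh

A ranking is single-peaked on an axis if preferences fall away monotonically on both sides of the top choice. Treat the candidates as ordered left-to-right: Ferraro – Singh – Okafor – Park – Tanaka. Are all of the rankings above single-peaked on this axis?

no

Axis positions: Ferraro=1, Singh=2, Okafor=3, Park=4, Tanaka=5.
Cluster 1: ranking walks positions 1-2-4-3-5; Park is ranked above Okafor even though Okafor lies between Park and the peak Ferraro on the axis — preferences dip and rise again. Not single-peaked.
Cluster 2: ranking walks positions 3-1-4-2-5; Ferraro is ranked above Singh even though Singh lies between Ferraro and the peak Okafor on the axis — preferences dip and rise again. Not single-peaked.
Cluster 3 (peak Park at position 4): ranking walks positions 4-5-3-2-1, expanding outward from the peak — single-peaked.
Cluster 4 (peak Okafor at position 3): ranking walks positions 3-2-1-4-5, expanding outward from the peak — single-peaked.
Cluster 5 (peak Ferraro at position 1): ranking walks positions 1-2-3-4-5, expanding outward from the peak — single-peaked.
Cluster 6 (peak Okafor at position 3): ranking walks positions 3-4-5-2-1, expanding outward from the peak — single-peaked.
Cluster 7: ranking walks positions 1-5-3-4-2; Tanaka is ranked above Singh even though Singh lies between Tanaka and the peak Ferraro on the axis — preferences dip and rise again. Not single-peaked.
Cluster 1 violates single-peakedness, so the profile is not single-peaked on this axis.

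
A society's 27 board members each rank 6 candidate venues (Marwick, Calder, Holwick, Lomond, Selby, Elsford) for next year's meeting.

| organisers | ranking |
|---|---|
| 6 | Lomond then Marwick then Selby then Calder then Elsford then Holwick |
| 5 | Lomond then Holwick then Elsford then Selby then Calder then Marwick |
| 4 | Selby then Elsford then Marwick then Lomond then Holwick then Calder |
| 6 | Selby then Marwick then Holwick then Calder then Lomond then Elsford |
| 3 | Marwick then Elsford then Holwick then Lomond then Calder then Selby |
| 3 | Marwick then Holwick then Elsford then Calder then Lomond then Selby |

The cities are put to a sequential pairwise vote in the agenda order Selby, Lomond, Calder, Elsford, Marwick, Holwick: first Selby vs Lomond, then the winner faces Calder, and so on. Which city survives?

Round 1: Selby vs Lomond — 10–17, Lomond advances.
Round 2: Lomond vs Calder — 18–9, Lomond advances.
Round 3: Lomond vs Elsford — 17–10, Lomond advances.
Round 4: Lomond vs Marwick — 11–16, Marwick advances.
Round 5: Marwick vs Holwick — 22–5, Marwick advances.
The agenda winner is Marwick.

Marwick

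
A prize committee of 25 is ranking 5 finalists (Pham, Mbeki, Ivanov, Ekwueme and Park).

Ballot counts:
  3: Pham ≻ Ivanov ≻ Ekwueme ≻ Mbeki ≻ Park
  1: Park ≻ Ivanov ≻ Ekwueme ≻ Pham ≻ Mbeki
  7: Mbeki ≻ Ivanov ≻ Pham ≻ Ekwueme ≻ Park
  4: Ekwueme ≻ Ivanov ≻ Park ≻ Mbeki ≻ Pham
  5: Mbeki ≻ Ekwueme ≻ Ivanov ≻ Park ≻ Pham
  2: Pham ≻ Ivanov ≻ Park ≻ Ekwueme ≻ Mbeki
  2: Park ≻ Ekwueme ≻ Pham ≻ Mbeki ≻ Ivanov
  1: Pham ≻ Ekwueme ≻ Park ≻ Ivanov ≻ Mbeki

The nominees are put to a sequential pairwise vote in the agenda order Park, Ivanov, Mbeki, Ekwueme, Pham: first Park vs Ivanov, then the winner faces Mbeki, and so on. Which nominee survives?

Round 1: Park vs Ivanov — 4–21, Ivanov advances.
Round 2: Ivanov vs Mbeki — 11–14, Mbeki advances.
Round 3: Mbeki vs Ekwueme — 12–13, Ekwueme advances.
Round 4: Ekwueme vs Pham — 12–13, Pham advances.
Pham survives the agenda.

Pham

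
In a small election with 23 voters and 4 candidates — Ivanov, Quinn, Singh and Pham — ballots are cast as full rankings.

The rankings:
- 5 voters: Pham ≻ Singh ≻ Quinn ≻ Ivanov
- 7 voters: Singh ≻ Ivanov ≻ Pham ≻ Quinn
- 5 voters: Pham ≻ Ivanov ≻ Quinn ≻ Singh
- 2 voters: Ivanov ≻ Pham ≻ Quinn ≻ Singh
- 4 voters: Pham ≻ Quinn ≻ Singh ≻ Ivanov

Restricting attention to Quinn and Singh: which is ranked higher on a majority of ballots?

Singh

Ballots ranking Quinn above Singh: 5 + 2 + 4 = 11.
Ballots ranking Singh above Quinn: 23 − 11 = 12.
Singh wins the head-to-head 12–11.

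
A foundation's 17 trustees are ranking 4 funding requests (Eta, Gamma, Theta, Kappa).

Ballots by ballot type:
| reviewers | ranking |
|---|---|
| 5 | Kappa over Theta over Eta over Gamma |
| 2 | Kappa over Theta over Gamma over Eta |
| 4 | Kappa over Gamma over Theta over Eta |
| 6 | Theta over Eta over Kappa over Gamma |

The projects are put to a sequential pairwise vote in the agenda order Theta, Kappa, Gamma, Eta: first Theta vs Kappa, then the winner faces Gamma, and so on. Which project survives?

Round 1: Theta vs Kappa — 6–11, Kappa advances.
Round 2: Kappa vs Gamma — 17–0, Kappa advances.
Round 3: Kappa vs Eta — 11–6, Kappa advances.
The agenda winner is Kappa.

Kappa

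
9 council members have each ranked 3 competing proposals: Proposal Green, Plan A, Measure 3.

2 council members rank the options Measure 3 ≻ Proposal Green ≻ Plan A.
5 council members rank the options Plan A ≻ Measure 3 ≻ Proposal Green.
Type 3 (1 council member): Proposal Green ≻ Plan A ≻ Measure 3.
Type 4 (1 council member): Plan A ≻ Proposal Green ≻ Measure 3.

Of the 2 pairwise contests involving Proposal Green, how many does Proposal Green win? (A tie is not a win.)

0

Proposal Green against each rival (9 council members):
Proposal Green–Plan A: Plan A 6–3.
Proposal Green–Measure 3: Measure 3 7–2.
Proposal Green beats no one; loses to Plan A, Measure 3 — 0 pairwise wins.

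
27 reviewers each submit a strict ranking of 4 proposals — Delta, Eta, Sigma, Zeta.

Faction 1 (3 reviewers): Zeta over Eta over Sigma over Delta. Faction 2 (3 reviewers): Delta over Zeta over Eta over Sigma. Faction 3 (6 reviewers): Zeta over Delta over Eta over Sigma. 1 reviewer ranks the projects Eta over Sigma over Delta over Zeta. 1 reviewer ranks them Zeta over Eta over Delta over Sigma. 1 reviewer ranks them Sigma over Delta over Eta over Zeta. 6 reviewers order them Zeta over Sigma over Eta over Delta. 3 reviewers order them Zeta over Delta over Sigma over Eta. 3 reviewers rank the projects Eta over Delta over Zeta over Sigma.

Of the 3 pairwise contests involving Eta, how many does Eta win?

2

Eta against each rival (27 reviewers):
Eta vs Delta: 3+1+1+6+3 = 14 for Eta, 13 for Delta — Eta by 14–13.
Eta vs Sigma: Eta wins 17–10.
Eta vs Zeta: Zeta wins 22–5.
Eta beats Delta, Sigma; loses to Zeta — 2 pairwise wins.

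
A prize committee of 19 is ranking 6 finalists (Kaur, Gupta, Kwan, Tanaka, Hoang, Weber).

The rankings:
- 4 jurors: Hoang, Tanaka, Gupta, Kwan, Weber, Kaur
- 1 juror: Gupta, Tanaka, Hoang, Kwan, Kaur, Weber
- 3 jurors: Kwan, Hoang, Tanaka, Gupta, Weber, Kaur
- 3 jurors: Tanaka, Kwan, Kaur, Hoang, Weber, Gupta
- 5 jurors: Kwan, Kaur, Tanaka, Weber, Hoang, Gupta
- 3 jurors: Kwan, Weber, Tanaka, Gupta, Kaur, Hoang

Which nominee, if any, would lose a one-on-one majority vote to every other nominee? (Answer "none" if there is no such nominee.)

none

Head-to-head results (19 jurors):
Kaur vs Gupta: 8 to 11, Gupta.
Kaur vs Kwan: Kwan, 19–0.
Kaur vs Tanaka: 5 to 14, Tanaka.
Kaur vs Hoang: Kaur, 11–8.
Kaur vs Weber: Kaur preferred on 1+3+5 = 9 ballots; Weber wins 10–9.
Gupta vs Kwan: 5 to 14, Kwan.
Gupta vs Tanaka: Gupta is ranked higher on 1 ballot, Tanaka on 18. Tanaka wins 18–1.
Gupta vs Hoang: Hoang, 15–4.
Gupta–Weber: Weber 11–8.
Kwan vs Tanaka: 11 to 8, Kwan.
Kwan vs Hoang: Kwan is ranked higher on 3+3+5+3 = 14 ballots, Hoang on 5. Kwan wins 14–5.
Kwan vs Weber: Kwan is ranked higher on 4+1+3+3+5+3 = 19 ballots, Weber on 0. Kwan wins 19–0.
Tanaka vs Hoang: Tanaka, 12–7.
Tanaka–Weber: Tanaka 16–3.
Hoang vs Weber: Hoang, 11–8.
Each nominee has at least one pairwise win (Kaur beats Hoang; Gupta beats Kaur; Kwan beats Kaur; Tanaka beats Kaur; Hoang beats Gupta; Weber beats Kaur) — no Condorcet loser.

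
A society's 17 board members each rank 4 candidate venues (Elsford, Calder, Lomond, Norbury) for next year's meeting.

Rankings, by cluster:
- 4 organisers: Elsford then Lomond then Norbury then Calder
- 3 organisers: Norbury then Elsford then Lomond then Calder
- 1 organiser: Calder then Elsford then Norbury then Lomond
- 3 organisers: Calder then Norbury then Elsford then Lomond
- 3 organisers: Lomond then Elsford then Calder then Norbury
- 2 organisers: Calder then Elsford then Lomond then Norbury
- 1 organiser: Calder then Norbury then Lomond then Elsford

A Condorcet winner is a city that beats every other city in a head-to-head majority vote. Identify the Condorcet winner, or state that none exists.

Elsford

Head-to-head results (17 organisers):
Elsford–Calder: Elsford 10–7.
Elsford vs Lomond: Elsford wins 13–4.
Elsford vs Norbury: Elsford, 10–7.
Calder vs Lomond: Lomond, 10–7.
Calder vs Norbury: Calder wins 10–7.
Lomond vs Norbury: Lomond, 9–8.
Elsford wins every pairwise contest, so Elsford is the Condorcet winner.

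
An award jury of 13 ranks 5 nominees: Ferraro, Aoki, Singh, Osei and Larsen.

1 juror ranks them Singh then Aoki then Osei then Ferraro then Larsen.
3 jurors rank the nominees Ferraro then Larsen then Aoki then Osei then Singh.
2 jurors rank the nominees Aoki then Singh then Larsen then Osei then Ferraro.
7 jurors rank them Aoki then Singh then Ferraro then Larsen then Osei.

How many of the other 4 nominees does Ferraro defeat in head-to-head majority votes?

2

Ferraro against each rival (13 jurors):
Ferraro–Aoki: Aoki 10–3.
Ferraro vs Singh: Singh, 10–3.
Ferraro vs Osei: 3+7 = 10 for Ferraro, 3 for Osei — Ferraro by 10–3.
Ferraro vs Larsen: Ferraro, 11–2.
Ferraro beats Osei, Larsen; loses to Aoki, Singh — 2 pairwise wins.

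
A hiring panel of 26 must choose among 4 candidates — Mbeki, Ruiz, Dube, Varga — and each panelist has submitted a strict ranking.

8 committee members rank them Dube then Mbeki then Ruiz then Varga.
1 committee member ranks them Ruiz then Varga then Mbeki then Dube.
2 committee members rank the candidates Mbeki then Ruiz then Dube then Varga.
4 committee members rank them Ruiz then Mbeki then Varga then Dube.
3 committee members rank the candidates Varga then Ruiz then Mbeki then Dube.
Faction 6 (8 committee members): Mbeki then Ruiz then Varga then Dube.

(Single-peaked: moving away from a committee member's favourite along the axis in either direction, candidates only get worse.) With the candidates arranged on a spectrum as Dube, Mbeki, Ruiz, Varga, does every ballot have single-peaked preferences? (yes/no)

Axis positions: Dube=1, Mbeki=2, Ruiz=3, Varga=4.
Faction 1 (peak Dube at position 1): ranking walks positions 1-2-3-4, expanding outward from the peak — single-peaked.
Faction 2 (peak Ruiz at position 3): ranking walks positions 3-4-2-1, expanding outward from the peak — single-peaked.
Faction 3 (peak Mbeki at position 2): ranking walks positions 2-3-1-4, expanding outward from the peak — single-peaked.
Faction 4 (peak Ruiz at position 3): ranking walks positions 3-2-4-1, expanding outward from the peak — single-peaked.
Faction 5 (peak Varga at position 4): ranking walks positions 4-3-2-1, expanding outward from the peak — single-peaked.
Faction 6 (peak Mbeki at position 2): ranking walks positions 2-3-4-1, expanding outward from the peak — single-peaked.
Every ranking is single-peaked on this axis.

yes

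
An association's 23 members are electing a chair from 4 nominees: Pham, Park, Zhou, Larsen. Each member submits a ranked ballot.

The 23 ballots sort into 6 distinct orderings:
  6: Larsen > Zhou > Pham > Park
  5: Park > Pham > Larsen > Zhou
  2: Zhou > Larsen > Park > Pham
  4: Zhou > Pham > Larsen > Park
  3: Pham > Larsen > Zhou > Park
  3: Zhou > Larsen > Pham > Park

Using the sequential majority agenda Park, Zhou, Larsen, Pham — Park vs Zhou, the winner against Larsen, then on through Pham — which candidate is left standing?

Pham

Round 1: Park vs Zhou — 5–18, Zhou advances.
Round 2: Zhou vs Larsen — 9–14, Larsen advances.
Round 3: Larsen vs Pham — 11–12, Pham advances.
The agenda winner is Pham.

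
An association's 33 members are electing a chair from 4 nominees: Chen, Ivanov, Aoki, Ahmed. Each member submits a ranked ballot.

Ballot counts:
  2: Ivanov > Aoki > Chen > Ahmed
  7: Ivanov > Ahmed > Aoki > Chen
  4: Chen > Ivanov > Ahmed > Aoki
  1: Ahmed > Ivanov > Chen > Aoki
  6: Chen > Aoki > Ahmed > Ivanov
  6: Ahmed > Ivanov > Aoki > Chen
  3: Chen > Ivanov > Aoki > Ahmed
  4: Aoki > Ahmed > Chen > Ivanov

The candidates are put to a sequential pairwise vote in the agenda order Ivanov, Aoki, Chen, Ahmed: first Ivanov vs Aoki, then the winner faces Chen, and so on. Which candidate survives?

Round 1: Ivanov vs Aoki — 23–10, Ivanov advances.
Round 2: Ivanov vs Chen — 16–17, Chen advances.
Round 3: Chen vs Ahmed — 15–18, Ahmed advances.
Ahmed survives the agenda.

Ahmed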